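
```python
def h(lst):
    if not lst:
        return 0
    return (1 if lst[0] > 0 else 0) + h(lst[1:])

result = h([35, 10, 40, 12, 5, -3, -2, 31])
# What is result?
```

Count of positive elements in [35, 10, 40, 12, 5, -3, -2, 31] = 6

Answer: 6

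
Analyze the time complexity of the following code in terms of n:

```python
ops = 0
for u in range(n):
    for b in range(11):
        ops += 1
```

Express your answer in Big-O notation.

Each loop level contributes: n × 1. Multiplying the contributions gives O(n).

Answer: O(n)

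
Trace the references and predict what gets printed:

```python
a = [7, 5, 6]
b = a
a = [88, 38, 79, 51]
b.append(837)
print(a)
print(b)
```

Key concept: rebinding vs mutation: a is rebound to a new list, b still points at the original.
Step by step:
`a = [7, 5, 6]` → a = [7, 5, 6]
`b = a` → b = [7, 5, 6] (same object as a)
`a = [88, 38, 79, 51]` → a = [88, 38, 79, 51]
`b.append(837)` → b = [7, 5, 6, 837]
`print(a)` → prints [88, 38, 79, 51]
`print(b)` → prints [7, 5, 6, 837]

Answer:
[88, 38, 79, 51]
[7, 5, 6, 837]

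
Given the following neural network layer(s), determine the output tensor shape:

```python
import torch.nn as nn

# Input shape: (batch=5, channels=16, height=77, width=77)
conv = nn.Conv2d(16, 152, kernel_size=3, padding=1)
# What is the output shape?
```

Input: (5, 16, 77, 77) -> Output: (5, 152, 77, 77)

Answer: (5, 152, 77, 77)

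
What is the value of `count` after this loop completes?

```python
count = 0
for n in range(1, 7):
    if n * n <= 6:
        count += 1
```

Count numbers where n² ≤ 6
`count` takes the values: 0 → 1 → 2

Answer: 2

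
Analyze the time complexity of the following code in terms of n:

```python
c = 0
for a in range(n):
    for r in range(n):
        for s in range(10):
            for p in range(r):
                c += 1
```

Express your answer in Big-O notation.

Each loop level contributes: n × n × 1 × n. Multiplying the contributions gives O(n^3).

Answer: O(n^3)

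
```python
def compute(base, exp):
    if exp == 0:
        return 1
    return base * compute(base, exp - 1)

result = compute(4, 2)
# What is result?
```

compute(4, 2) = 4 * 4 = 16

Answer: 16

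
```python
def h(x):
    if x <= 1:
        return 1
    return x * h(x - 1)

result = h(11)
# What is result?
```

h(11) = 11 * 10 * 9 * 8 * 7 * 6 * 5 * 4 * 3 * 2 * 1 = 39916800

Answer: 39916800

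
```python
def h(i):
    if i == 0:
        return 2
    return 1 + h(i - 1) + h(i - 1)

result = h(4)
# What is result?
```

h(i) = 1 + 2·h(i-1), h(0)=2. Closed form: (2+1)·2^4 - 1 = 47.

Answer: 47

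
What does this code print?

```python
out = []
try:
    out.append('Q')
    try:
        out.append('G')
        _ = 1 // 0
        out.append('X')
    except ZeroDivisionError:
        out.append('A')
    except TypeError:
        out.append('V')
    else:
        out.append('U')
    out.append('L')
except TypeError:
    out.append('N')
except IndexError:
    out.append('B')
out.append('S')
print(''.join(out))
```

Execution trace: 'Q' (try body) → 'G' (inner try body) → 'A' (inner except ZeroDivisionError) → 'L' (try body, no exception) → 'S' (after the try/except). Output: QGALS

Answer: QGALS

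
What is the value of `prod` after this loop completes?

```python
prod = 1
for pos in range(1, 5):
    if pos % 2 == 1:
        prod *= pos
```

Product of odd numbers 1 to 4
`prod` takes the values: 1 → 3

Answer: 3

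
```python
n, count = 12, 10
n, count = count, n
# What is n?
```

Trace:
`n, count = 12, 10` → n = 12; count = 10
`n, count = count, n` → n = 10; count = 12
So n = 10

Answer: 10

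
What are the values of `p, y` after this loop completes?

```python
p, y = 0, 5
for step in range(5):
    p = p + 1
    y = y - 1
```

p goes 0→5, y goes 5→0
`p, y` takes the values: (0, 5) → (1, 5) → (1, 4) → (2, 4) → (2, 3) → (3, 3) → (3, 2) → (4, 2) → (4, 1) → (5, 1) → (5, 0)

Answer: 5, 0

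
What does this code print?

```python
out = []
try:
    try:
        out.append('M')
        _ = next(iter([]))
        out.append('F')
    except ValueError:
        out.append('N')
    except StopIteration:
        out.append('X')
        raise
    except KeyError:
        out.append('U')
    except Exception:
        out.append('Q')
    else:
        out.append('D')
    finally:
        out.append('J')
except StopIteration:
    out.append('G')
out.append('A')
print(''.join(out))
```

Execution trace: 'M' (inner try body) → 'X' (inner except StopIteration) → 'J' (inner finally) → 'G' (outer except StopIteration) → 'A' (after the try/except). Output: MXJGA

Answer: MXJGA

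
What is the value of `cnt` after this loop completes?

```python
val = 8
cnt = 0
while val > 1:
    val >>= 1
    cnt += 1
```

Count right shifts until 1
`cnt` takes the values: 0 → 1 → 2 → 3

Answer: 3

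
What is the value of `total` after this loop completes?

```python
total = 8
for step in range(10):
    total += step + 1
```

Start at 8, add 1 to 10 = 63
`total` takes the values: 8 → 9 → 11 → 14 → 18 → 23 → 29 → 36 → 44 → 53 → 63

Answer: 63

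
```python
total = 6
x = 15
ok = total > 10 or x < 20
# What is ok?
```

Trace:
`total = 6` → total = 6
`x = 15` → x = 15
`ok = total > 10 or x < 20` → ok = True
So ok = True

Answer: True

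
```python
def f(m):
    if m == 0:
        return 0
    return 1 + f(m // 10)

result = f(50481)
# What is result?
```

Count of digits of 50481: 5

Answer: 5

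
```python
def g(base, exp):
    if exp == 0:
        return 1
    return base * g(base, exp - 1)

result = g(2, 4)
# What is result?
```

g(2, 4) = 2 * 2 * 2 * 2 = 16

Answer: 16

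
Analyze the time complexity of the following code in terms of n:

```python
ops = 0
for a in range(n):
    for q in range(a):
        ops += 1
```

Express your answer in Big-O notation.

Each loop level contributes: n × n. Multiplying the contributions gives O(n^2).

Answer: O(n^2)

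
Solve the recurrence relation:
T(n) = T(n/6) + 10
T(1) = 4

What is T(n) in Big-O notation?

Each step divides n by 6 and adds 10. After log_6(n) steps we reach T(1)=4. So T(n) = 10·log_6(n) + 4 = O(log n).

Answer: O(log n)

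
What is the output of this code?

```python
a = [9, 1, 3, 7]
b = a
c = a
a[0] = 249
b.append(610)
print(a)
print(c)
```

Key concept: multiple aliases.
Step by step:
`a = [9, 1, 3, 7]` → a = [9, 1, 3, 7]
`b = a` → b = [9, 1, 3, 7] (same object as a)
`c = a` → c = [9, 1, 3, 7] (same object as a, b)
`a[0] = 249` → a = [249, 1, 3, 7] (same object as b, c); b = [249, 1, 3, 7] (same object as a, c); c = [249, 1, 3, 7] (same object as a, b)
`b.append(610)` → a = [249, 1, 3, 7, 610] (same object as b, c); b = [249, 1, 3, 7, 610] (same object as a, c); c = [249, 1, 3, 7, 610] (same object as a, b)
`print(a)` → prints [249, 1, 3, 7, 610]
`print(c)` → prints [249, 1, 3, 7, 610]

Answer:
[249, 1, 3, 7, 610]
[249, 1, 3, 7, 610]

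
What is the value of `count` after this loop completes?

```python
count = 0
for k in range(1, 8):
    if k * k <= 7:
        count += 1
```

Count numbers where k² ≤ 7
`count` takes the values: 0 → 1 → 2

Answer: 2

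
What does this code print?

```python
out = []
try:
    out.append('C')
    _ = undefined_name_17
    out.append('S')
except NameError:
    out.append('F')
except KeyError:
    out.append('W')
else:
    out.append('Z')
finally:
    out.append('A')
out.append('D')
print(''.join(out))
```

Execution trace: 'C' (try body) → 'F' (except NameError) → 'A' (finally) → 'D' (after the try/except). Output: CFAD

Answer: CFAD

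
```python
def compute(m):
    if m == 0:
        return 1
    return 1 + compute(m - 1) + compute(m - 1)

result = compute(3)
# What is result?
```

compute(m) = 1 + 2·compute(m-1), compute(0)=1. Closed form: (1+1)·2^3 - 1 = 15.

Answer: 15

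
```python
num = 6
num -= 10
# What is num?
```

Trace:
`num = 6` → num = 6
`num -= 10` → num = -4
So num = -4

Answer: -4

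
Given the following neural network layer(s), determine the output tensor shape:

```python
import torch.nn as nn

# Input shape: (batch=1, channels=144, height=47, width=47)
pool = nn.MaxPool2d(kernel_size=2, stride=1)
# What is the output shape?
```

Input: (1, 144, 47, 47) -> Output: (1, 144, 46, 46)

Answer: (1, 144, 46, 46)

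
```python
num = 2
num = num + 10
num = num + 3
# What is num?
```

Trace:
`num = 2` → num = 2
`num = num + 10` → num = 12
`num = num + 3` → num = 15
So num = 15

Answer: 15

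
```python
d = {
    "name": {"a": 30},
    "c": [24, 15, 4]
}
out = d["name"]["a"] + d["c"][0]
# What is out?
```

Trace:
`d = { ...` → d = {'name': {'a': 30}, 'c': [24, 15, 4]}
`out = d["name"]["a"] + d["c"][0]` → out = 54
So out = 54

Answer: 54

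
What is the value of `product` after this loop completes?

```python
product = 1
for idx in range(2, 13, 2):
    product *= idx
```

Product of even numbers 2 to 12
`product` takes the values: 1 → 2 → 8 → 48 → 384 → 3840 → 46080

Answer: 46080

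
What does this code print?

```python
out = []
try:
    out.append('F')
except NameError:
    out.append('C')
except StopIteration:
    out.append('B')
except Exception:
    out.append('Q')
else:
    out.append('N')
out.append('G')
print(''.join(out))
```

Execution trace: 'F' (try body, no exception) → 'N' (else) → 'G' (after the try/except). Output: FNG

Answer: FNG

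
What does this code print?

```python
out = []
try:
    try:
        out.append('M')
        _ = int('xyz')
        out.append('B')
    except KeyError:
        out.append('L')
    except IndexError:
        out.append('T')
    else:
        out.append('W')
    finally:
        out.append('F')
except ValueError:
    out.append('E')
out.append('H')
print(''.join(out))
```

Execution trace: 'M' (try body) → 'F' (finally) → 'E' (outer except ValueError) → 'H' (after the try/except). Output: MFEH

Answer: MFEH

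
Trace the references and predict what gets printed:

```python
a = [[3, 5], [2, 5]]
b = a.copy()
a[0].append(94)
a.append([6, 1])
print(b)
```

Key concept: shallow copy with nested lists.
Step by step:
`a = [[3, 5], [2, 5]]` → a = [[3, 5], [2, 5]]
`b = a.copy()` → b = [[3, 5], [2, 5]]
`a[0].append(94)` → a = [[3, 5, 94], [2, 5]]; b = [[3, 5, 94], [2, 5]]
`a.append([6, 1])` → a = [[3, 5, 94], [2, 5], [6, 1]]
`print(b)` → prints [[3, 5, 94], [2, 5]]

Answer: [[3, 5, 94], [2, 5]]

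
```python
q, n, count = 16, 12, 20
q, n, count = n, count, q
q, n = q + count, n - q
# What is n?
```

Trace:
`q, n, count = 16, 12, 20` → q = 16; n = 12; count = 20
`q, n, count = n, count, q` → q = 12; n = 20; count = 16
`q, n = q + count, n - q` → q = 28; n = 8
So n = 8

Answer: 8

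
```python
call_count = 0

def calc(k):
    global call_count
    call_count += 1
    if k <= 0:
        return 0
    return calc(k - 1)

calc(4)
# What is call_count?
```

Linear recursion stepping by 1: 5 calls from k=4 down to ≤0.

Answer: 5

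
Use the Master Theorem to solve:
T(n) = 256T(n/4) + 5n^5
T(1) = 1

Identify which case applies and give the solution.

a=256, b=4, f(n)=5n^5. log_4(256) = 4. Since c=5 > 4 and the regularity condition holds (256(n/4)^5 = (256/4^5)n^5 with 256/4^5 < 1), Case 3 applies: T(n) = Θ(f(n)) = O(n^5).

Answer: O(n^5) - Case 3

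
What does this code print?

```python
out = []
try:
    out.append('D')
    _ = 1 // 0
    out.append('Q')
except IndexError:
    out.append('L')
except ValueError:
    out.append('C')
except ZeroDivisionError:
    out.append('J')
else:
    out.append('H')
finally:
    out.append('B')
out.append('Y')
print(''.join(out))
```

Execution trace: 'D' (try body) → 'J' (except ZeroDivisionError) → 'B' (finally) → 'Y' (after the try/except). Output: DJBY

Answer: DJBY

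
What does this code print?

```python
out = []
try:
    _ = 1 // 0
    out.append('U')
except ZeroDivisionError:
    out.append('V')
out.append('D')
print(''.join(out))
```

Execution trace: 'V' (except ZeroDivisionError) → 'D' (after the try/except). Output: VD

Answer: VD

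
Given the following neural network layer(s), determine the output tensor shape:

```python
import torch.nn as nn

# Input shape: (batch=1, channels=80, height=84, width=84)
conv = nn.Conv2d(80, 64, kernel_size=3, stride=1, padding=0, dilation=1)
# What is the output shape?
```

Input: (1, 80, 84, 84) -> Output: (1, 64, 82, 82)

Answer: (1, 64, 82, 82)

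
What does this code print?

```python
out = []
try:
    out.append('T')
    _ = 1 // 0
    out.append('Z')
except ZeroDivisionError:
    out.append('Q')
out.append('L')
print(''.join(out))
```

Execution trace: 'T' (try body) → 'Q' (except ZeroDivisionError) → 'L' (after the try/except). Output: TQL

Answer: TQL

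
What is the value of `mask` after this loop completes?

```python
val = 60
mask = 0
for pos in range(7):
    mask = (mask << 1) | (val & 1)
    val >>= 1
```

Reverse lowest 7 bits of 60
`mask` takes the values: 0 → 1 → 3 → 7 → 15 → 30

Answer: 30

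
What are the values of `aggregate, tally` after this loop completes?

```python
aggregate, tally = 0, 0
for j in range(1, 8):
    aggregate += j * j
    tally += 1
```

Sum of squares and count
`aggregate, tally` takes the values: (0, 0) → (1, 0) → (1, 1) → (5, 1) → (5, 2) → (14, 2) → (14, 3) → (30, 3) → (30, 4) → (55, 4) → (55, 5) → (91, 5) → (91, 6) → (140, 6) → (140, 7)

Answer: 140, 7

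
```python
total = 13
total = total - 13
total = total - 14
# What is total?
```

Trace:
`total = 13` → total = 13
`total = total - 13` → total = 0
`total = total - 14` → total = -14
So total = -14

Answer: -14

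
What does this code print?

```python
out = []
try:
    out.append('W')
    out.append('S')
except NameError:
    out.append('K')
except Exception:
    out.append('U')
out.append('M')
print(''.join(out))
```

Execution trace: 'W' (try body) → 'S' (try body, no exception) → 'M' (after the try/except). Output: WSM

Answer: WSM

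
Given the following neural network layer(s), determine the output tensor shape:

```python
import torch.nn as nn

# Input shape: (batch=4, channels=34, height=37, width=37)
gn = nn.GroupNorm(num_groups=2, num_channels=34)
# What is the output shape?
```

Input: (4, 34, 37, 37) -> Output: (4, 34, 37, 37)

Answer: (4, 34, 37, 37)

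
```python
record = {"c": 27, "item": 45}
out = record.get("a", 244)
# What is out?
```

Trace:
`record = {"c": 27, "item": 45}` → record = {'c': 27, 'item': 45}
`out = record.get("a", 244)` → out = 244
So out = 244

Answer: 244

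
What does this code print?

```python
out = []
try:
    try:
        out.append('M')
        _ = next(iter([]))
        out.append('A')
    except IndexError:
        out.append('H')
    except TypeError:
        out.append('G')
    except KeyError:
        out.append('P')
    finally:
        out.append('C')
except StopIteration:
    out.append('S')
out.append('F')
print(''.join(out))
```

Execution trace: 'M' (try body) → 'C' (finally) → 'S' (outer except StopIteration) → 'F' (after the try/except). Output: MCSF

Answer: MCSF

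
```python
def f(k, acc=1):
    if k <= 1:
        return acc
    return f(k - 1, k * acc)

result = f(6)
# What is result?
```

Accumulator trace (n, acc): (6, 1) -> (5, 6) -> (4, 30) -> (3, 120) -> (2, 360) -> (1, 720) -> return 720

Answer: 720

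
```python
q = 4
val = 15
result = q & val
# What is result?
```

Trace:
`q = 4` → q = 4
`val = 15` → val = 15
`result = q & val` → result = 4
So result = 4

Answer: 4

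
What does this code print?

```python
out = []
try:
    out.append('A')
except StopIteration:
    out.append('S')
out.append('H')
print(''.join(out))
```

Execution trace: 'A' (try body, no exception) → 'H' (after the try/except). Output: AH

Answer: AH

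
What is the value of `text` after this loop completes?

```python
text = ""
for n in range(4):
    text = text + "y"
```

Repeat 'y' 4 times
`text` takes the values: "" → "y" → "yy" → "yyy" → "yyyy"

Answer: "yyyy"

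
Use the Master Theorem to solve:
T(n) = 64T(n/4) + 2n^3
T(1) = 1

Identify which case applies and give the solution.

a=64, b=4, f(n)=2n^3. log_4(64) = 3. Since c=3 = 3, Case 2 applies: T(n) = Θ(n^log_b(a) · log n) = O(n^3 log n).

Answer: O(n^3 log n) - Case 2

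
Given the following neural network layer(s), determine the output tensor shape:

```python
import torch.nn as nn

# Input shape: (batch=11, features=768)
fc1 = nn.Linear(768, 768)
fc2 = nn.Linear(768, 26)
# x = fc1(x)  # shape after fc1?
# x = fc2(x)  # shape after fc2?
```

Input: (11, 768) -> after fc1: (11, 768) -> Output: (11, 26)

Answer: (11, 26)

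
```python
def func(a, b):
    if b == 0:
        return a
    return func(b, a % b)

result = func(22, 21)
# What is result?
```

func(22, 21) -> func(21, 1) -> func(1, 0) -> 1

Answer: 1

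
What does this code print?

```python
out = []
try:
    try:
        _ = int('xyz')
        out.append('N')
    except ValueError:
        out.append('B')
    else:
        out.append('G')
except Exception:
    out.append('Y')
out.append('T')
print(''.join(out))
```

Execution trace: 'B' (inner except ValueError) → 'T' (after the try/except). Output: BT

Answer: BT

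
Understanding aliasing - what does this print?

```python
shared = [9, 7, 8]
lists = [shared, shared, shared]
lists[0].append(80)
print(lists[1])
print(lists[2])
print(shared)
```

Key concept: list of same reference.
Step by step:
`shared = [9, 7, 8]` → shared = [9, 7, 8]
`lists = [shared, shared, shared]` → lists = [[9, 7, 8], [9, 7, 8], [9, 7, 8]]
`lists[0].append(80)` → shared = [9, 7, 8, 80]; lists = [[9, 7, 8, 80], [9, 7, 8, 80], [9, 7, 8, 80]]
`print(lists[1])` → prints [9, 7, 8, 80]
`print(lists[2])` → prints [9, 7, 8, 80]
`print(shared)` → prints [9, 7, 8, 80]

Answer:
[9, 7, 8, 80]
[9, 7, 8, 80]
[9, 7, 8, 80]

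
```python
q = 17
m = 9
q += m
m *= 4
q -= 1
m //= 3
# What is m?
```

Trace:
`q = 17` → q = 17
`m = 9` → m = 9
`q += m` → q = 26
`m *= 4` → m = 36
`q -= 1` → q = 25
`m //= 3` → m = 12
So m = 12

Answer: 12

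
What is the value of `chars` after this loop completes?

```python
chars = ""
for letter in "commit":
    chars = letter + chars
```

Reverse 'commit'
`chars` takes the values: "" → "c" → "oc" → "moc" → "mmoc" → "immoc" → "timmoc"

Answer: "timmoc"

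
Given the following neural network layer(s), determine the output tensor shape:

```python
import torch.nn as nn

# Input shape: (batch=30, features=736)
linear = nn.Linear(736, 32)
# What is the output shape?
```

Input: (30, 736) -> Output: (30, 32)

Answer: (30, 32)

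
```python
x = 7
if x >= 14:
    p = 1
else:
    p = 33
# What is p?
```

Trace:
`x = 7` → x = 7
`if x >= 14: ...` → x >= 14 is False, take else branch → p = 33
So p = 33

Answer: 33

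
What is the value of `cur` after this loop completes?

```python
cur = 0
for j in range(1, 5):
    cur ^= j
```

XOR of 1 to 4
`cur` takes the values: 0 → 1 → 3 → 0 → 4

Answer: 4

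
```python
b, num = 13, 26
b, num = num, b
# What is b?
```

Trace:
`b, num = 13, 26` → b = 13; num = 26
`b, num = num, b` → b = 26; num = 13
So b = 26

Answer: 26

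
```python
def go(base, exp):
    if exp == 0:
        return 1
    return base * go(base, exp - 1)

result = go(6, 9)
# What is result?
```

go(6, 9) = 6 * 6 * 6 * 6 * 6 * 6 * 6 * 6 * 6 = 10077696

Answer: 10077696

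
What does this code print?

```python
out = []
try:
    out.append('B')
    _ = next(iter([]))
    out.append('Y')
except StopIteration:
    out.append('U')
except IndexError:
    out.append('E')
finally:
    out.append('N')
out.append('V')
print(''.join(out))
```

Execution trace: 'B' (try body) → 'U' (except StopIteration) → 'N' (finally) → 'V' (after the try/except). Output: BUNV

Answer: BUNV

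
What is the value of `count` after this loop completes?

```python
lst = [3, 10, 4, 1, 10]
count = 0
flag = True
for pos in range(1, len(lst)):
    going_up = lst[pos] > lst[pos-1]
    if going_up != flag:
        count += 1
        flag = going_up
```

Count direction changes in [3, 10, 4, 1, 10]
`count` takes the values: 0 → 1 → 2

Answer: 2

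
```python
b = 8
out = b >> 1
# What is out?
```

Trace:
`b = 8` → b = 8
`out = b >> 1` → out = 4
So out = 4

Answer: 4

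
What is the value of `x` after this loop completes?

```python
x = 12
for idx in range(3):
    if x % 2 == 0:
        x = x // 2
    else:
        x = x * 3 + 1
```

Collatz-style transformation from 12
`x` takes the values: 12 → 6 → 3 → 10

Answer: 10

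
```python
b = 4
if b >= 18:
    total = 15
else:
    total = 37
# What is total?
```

Trace:
`b = 4` → b = 4
`if b >= 18: ...` → b >= 18 is False, take else branch → total = 37
So total = 37

Answer: 37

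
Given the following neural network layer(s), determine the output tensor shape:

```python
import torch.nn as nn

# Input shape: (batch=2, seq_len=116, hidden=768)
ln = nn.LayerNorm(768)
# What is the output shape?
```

Input: (2, 116, 768) -> Output: (2, 116, 768)

Answer: (2, 116, 768)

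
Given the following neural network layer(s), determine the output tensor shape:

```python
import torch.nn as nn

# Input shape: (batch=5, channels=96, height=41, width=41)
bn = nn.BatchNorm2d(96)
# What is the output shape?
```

Input: (5, 96, 41, 41) -> Output: (5, 96, 41, 41)

Answer: (5, 96, 41, 41)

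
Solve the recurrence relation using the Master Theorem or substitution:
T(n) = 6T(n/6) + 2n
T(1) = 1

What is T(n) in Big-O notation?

By Master Theorem: a=6, b=6, f(n)=2n. Since log_6(6) = 1 and f(n) = Θ(n^1), Case 2 applies. T(n) = O(n log n).

Answer: O(n log n)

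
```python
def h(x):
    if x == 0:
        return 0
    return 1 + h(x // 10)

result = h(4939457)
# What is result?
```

Count of digits of 4939457: 7

Answer: 7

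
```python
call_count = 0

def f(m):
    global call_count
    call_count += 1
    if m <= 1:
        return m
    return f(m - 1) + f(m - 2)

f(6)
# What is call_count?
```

Calls(m) = 1 + Calls(m-1) + Calls(m-2); Calls(0)=Calls(1)=1. For m=6 this gives 25.

Answer: 25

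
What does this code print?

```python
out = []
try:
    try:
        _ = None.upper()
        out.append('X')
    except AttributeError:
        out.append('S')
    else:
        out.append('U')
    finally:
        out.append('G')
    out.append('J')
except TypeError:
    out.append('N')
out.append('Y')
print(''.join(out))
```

Execution trace: 'S' (inner except AttributeError) → 'G' (inner finally) → 'J' (try body, no exception) → 'Y' (after the try/except). Output: SGJY

Answer: SGJY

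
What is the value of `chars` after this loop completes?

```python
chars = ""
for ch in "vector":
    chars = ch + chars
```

Reverse 'vector'
`chars` takes the values: "" → "v" → "ev" → "cev" → "tcev" → "otcev" → "rotcev"

Answer: "rotcev"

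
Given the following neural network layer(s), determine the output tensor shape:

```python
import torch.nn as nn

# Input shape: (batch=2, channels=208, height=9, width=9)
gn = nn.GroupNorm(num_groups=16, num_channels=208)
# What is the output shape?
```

Input: (2, 208, 9, 9) -> Output: (2, 208, 9, 9)

Answer: (2, 208, 9, 9)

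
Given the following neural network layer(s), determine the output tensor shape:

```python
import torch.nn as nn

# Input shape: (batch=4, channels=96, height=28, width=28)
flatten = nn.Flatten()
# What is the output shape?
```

Input: (4, 96, 28, 28) -> Output: (4, 75264)

Answer: (4, 75264)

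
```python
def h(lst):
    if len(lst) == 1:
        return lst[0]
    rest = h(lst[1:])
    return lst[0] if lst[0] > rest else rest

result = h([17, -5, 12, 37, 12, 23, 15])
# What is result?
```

Recursive max over [17, -5, 12, 37, 12, 23, 15] = 37

Answer: 37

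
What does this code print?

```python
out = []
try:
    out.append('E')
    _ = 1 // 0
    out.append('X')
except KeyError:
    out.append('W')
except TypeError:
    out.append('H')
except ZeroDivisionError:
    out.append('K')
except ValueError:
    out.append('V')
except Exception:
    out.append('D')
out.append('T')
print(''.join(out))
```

Execution trace: 'E' (try body) → 'K' (except ZeroDivisionError) → 'T' (after the try/except). Output: EKT

Answer: EKT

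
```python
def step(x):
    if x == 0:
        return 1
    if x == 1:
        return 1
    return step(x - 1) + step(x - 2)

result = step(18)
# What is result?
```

Build up from base cases: step(0)=1, step(1)=1, step(2)=2, step(3)=3, step(4)=5, step(5)=8, step(6)=13, ..., step(18)=4181

Answer: 4181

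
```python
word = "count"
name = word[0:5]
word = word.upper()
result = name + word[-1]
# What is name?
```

Trace:
`word = "count"` → word = 'count'
`name = word[0:5]` → name = 'count'
`word = word.upper()` → word = 'COUNT'
`result = name + word[-1]` → result = 'countT'
So name = 'count'

Answer: 'count'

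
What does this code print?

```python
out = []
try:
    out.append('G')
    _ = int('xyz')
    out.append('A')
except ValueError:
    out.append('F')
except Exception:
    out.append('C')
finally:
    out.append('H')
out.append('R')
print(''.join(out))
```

Execution trace: 'G' (try body) → 'F' (except ValueError) → 'H' (finally) → 'R' (after the try/except). Output: GFHR

Answer: GFHR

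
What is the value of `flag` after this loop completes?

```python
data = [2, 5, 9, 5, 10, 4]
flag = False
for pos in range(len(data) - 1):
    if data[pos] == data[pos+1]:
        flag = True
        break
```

Check consecutive duplicates in [2, 5, 9, 5, 10, 4]
`flag` takes the values: False

Answer: False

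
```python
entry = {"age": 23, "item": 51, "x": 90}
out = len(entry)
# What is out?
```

Trace:
`entry = {"age": 23, "item": 51, "x": 90}` → entry = {'age': 23, 'item': 51, 'x': 90}
`out = len(entry)` → out = 3
So out = 3

Answer: 3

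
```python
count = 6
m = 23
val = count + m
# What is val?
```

Trace:
`count = 6` → count = 6
`m = 23` → m = 23
`val = count + m` → val = 29
So val = 29

Answer: 29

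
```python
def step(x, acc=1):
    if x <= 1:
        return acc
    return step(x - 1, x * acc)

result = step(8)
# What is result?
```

Accumulator trace (n, acc): (8, 1) -> (7, 8) -> (6, 56) -> (5, 336) -> (4, 1680) -> (3, 6720) -> (2, 20160) -> (1, 40320) -> return 40320

Answer: 40320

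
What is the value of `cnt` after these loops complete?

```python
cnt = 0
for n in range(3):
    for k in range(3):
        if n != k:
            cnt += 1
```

3² - 3 (exclude diagonal)
`cnt` takes the values: 0 → 1 → 2 → 3 → 4 → 5 → 6

Answer: 6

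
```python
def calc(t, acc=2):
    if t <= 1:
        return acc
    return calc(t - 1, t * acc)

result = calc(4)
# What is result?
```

Accumulator trace (n, acc): (4, 2) -> (3, 8) -> (2, 24) -> (1, 48) -> return 48

Answer: 48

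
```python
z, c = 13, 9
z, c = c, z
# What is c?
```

Trace:
`z, c = 13, 9` → z = 13; c = 9
`z, c = c, z` → z = 9; c = 13
So c = 13

Answer: 13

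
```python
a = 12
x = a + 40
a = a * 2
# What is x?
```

Trace:
`a = 12` → a = 12
`x = a + 40` → x = 52
`a = a * 2` → a = 24
So x = 52

Answer: 52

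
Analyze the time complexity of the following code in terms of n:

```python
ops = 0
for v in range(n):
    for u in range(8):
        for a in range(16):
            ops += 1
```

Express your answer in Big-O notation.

Each loop level contributes: n × 1 × 1. Multiplying the contributions gives O(n).

Answer: O(n)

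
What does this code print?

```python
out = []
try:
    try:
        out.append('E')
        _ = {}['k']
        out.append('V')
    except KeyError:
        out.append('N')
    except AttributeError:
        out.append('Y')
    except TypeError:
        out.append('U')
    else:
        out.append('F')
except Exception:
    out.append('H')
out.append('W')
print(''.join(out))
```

Execution trace: 'E' (inner try body) → 'N' (inner except KeyError) → 'W' (after the try/except). Output: ENW

Answer: ENW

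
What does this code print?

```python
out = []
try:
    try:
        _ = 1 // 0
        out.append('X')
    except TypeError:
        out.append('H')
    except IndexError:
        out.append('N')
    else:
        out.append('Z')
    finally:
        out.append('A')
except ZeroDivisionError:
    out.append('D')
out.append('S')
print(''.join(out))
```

Execution trace: 'A' (finally) → 'D' (outer except ZeroDivisionError) → 'S' (after the try/except). Output: ADS

Answer: ADS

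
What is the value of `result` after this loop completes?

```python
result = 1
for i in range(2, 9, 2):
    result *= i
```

Product of even numbers 2 to 8
`result` takes the values: 1 → 2 → 8 → 48 → 384

Answer: 384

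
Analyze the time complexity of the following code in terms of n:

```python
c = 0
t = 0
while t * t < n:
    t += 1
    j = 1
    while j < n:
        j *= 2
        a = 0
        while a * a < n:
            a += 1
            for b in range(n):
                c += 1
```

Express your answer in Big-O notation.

Each loop level contributes: √n × log n × √n × n. Multiplying the contributions gives O(n^2 log n).

Answer: O(n^2 log n)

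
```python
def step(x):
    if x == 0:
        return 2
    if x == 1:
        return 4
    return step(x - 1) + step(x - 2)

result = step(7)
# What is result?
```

Build up from base cases: step(0)=2, step(1)=4, step(2)=6, step(3)=10, step(4)=16, step(5)=26, step(6)=42, ..., step(7)=68

Answer: 68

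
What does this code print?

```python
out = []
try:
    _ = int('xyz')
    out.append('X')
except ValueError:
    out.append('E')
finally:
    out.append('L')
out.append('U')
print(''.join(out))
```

Execution trace: 'E' (except ValueError) → 'L' (finally) → 'U' (after the try/except). Output: ELU

Answer: ELU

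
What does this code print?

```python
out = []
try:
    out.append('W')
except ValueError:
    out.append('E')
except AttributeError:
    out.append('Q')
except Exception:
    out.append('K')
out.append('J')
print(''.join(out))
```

Execution trace: 'W' (try body, no exception) → 'J' (after the try/except). Output: WJ

Answer: WJ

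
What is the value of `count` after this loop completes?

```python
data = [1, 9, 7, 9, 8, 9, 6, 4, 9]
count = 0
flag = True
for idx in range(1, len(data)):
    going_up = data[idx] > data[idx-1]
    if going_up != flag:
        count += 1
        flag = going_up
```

Count direction changes in [1, 9, 7, 9, 8, 9, 6, 4, 9]
`count` takes the values: 0 → 1 → 2 → 3 → 4 → 5 → 6

Answer: 6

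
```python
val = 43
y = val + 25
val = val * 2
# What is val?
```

Trace:
`val = 43` → val = 43
`y = val + 25` → y = 68
`val = val * 2` → val = 86
So val = 86

Answer: 86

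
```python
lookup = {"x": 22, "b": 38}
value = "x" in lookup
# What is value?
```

Trace:
`lookup = {"x": 22, "b": 38}` → lookup = {'x': 22, 'b': 38}
`value = "x" in lookup` → value = True
So value = True

Answer: True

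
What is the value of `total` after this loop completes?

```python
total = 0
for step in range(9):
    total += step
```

Sum of 0 to 8 = 36
`total` takes the values: 0 → 1 → 3 → 6 → 10 → 15 → 21 → 28 → 36

Answer: 36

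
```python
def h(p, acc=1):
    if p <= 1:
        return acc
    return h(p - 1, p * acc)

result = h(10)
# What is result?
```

Accumulator trace (n, acc): (10, 1) -> (9, 10) -> (8, 90) -> (7, 720) -> (6, 5040) -> (5, 30240) -> (4, 151200) -> (3, 604800) -> (2, 1814400) -> (1, 3628800) -> return 3628800

Answer: 3628800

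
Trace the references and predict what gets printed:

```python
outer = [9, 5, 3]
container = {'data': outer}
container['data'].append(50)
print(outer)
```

Key concept: dict holds reference to list.
Step by step:
`outer = [9, 5, 3]` → outer = [9, 5, 3]
`container = {'data': outer}` → container = {'data': [9, 5, 3]}
`container['data'].append(50)` → outer = [9, 5, 3, 50]; container = {'data': [9, 5, 3, 50]}
`print(outer)` → prints [9, 5, 3, 50]

Answer: [9, 5, 3, 50]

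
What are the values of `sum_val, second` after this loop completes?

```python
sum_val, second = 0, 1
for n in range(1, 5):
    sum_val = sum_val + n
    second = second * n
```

Sum and factorial of 1 to 4
`sum_val, second` takes the values: (0, 1) → (1, 1) → (3, 1) → (3, 2) → (6, 2) → (6, 6) → (10, 6) → (10, 24)

Answer: 10, 24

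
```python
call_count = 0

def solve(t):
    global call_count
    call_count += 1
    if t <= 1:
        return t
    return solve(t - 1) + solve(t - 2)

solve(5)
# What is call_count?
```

Calls(t) = 1 + Calls(t-1) + Calls(t-2); Calls(0)=Calls(1)=1. For t=5 this gives 15.

Answer: 15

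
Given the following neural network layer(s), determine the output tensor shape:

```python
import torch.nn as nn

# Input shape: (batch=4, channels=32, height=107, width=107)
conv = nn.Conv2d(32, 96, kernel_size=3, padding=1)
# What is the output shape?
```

Input: (4, 32, 107, 107) -> Output: (4, 96, 107, 107)

Answer: (4, 96, 107, 107)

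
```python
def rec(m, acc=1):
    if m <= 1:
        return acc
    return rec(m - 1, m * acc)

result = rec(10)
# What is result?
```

Accumulator trace (n, acc): (10, 1) -> (9, 10) -> (8, 90) -> (7, 720) -> (6, 5040) -> (5, 30240) -> (4, 151200) -> (3, 604800) -> (2, 1814400) -> (1, 3628800) -> return 3628800

Answer: 3628800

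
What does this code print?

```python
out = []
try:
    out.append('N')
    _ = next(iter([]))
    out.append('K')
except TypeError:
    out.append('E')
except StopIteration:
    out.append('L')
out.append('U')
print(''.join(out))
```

Execution trace: 'N' (try body) → 'L' (except StopIteration) → 'U' (after the try/except). Output: NLU

Answer: NLU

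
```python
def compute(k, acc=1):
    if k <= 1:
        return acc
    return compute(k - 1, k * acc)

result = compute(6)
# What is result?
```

Accumulator trace (n, acc): (6, 1) -> (5, 6) -> (4, 30) -> (3, 120) -> (2, 360) -> (1, 720) -> return 720

Answer: 720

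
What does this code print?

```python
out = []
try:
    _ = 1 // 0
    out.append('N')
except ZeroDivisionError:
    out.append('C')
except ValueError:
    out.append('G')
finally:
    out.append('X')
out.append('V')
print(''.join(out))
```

Execution trace: 'C' (except ZeroDivisionError) → 'X' (finally) → 'V' (after the try/except). Output: CXV

Answer: CXV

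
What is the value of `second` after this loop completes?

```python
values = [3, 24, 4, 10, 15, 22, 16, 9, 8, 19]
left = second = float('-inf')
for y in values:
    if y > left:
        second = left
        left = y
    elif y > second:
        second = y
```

Second largest (with repeats) in [3, 24, 4, 10, 15, 22, 16, 9, 8, 19]
`second` takes the values: -inf → 3 → 4 → 10 → 15 → 22

Answer: 22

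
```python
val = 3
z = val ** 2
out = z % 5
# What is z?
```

Trace:
`val = 3` → val = 3
`z = val ** 2` → z = 9
`out = z % 5` → out = 4
So z = 9

Answer: 9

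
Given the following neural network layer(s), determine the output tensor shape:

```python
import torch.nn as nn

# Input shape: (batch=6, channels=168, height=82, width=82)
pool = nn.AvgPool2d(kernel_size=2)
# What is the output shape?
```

Input: (6, 168, 82, 82) -> Output: (6, 168, 41, 41)

Answer: (6, 168, 41, 41)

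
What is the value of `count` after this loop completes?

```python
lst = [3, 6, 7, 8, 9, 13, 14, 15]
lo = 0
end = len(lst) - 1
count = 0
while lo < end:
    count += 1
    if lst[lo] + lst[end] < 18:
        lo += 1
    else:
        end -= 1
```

Steps to find pair summing to 18
`count` takes the values: 0 → 1 → 2 → 3 → 4 → 5 → 6 → 7

Answer: 7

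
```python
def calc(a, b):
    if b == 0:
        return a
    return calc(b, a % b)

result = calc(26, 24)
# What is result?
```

calc(26, 24) -> calc(24, 2) -> calc(2, 0) -> 2

Answer: 2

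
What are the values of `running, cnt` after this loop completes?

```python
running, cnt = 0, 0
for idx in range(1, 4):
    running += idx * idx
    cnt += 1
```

Sum of squares and count
`running, cnt` takes the values: (0, 0) → (1, 0) → (1, 1) → (5, 1) → (5, 2) → (14, 2) → (14, 3)

Answer: 14, 3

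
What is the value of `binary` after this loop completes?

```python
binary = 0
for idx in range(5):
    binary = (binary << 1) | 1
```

Build 5 consecutive 1-bits: 0b11111
`binary` takes the values: 0 → 1 → 3 → 7 → 15 → 31

Answer: 31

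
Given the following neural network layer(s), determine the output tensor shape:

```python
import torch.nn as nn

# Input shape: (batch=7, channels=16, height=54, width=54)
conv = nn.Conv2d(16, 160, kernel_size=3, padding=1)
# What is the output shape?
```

Input: (7, 16, 54, 54) -> Output: (7, 160, 54, 54)

Answer: (7, 160, 54, 54)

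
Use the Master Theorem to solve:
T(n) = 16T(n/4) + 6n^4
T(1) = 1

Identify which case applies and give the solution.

a=16, b=4, f(n)=6n^4. log_4(16) = 2. Since c=4 > 2 and the regularity condition holds (16(n/4)^4 = (16/4^4)n^4 with 16/4^4 < 1), Case 3 applies: T(n) = Θ(f(n)) = O(n^4).

Answer: O(n^4) - Case 3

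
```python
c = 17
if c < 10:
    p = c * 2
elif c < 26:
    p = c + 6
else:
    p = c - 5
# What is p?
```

Trace:
`c = 17` → c = 17
`if c < 10: ...` → c < 10 is False, c < 26 is True → p = 23
So p = 23

Answer: 23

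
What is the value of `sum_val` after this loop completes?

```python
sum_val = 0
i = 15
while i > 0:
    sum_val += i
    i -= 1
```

Sum 15 down to 1
`sum_val` takes the values: 0 → 15 → 29 → 42 → 54 → 65 → 75 → 84 → 92 → 99 → 105 → 110 → 114 → 117 → 119 → 120

Answer: 120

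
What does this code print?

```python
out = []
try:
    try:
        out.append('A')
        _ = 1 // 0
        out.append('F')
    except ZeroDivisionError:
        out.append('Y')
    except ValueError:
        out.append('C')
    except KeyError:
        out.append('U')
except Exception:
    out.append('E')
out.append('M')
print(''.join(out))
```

Execution trace: 'A' (inner try body) → 'Y' (inner except ZeroDivisionError) → 'M' (after the try/except). Output: AYM

Answer: AYM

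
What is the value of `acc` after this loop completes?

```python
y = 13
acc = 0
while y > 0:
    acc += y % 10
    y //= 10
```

Sum digits of 13
`acc` takes the values: 0 → 3 → 4

Answer: 4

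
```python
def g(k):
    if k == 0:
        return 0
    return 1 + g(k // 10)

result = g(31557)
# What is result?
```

Count of digits of 31557: 5

Answer: 5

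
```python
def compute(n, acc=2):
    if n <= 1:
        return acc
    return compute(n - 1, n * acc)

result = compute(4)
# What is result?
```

Accumulator trace (n, acc): (4, 2) -> (3, 8) -> (2, 24) -> (1, 48) -> return 48

Answer: 48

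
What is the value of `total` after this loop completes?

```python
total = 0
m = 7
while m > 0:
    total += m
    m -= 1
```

Sum 7 down to 1
`total` takes the values: 0 → 7 → 13 → 18 → 22 → 25 → 27 → 28

Answer: 28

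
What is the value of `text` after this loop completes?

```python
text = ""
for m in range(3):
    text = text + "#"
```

Repeat '#' 3 times
`text` takes the values: "" → "#" → "##" → "###"

Answer: "###"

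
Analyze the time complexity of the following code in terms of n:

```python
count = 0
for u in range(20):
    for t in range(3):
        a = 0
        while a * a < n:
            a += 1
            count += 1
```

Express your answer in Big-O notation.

Each loop level contributes: 1 × 1 × √n. Multiplying the contributions gives O(√n).

Answer: O(√n)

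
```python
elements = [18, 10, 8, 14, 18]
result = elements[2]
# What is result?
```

Trace:
`elements = [18, 10, 8, 14, 18]` → elements = [18, 10, 8, 14, 18]
`result = elements[2]` → result = 8
So result = 8

Answer: 8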